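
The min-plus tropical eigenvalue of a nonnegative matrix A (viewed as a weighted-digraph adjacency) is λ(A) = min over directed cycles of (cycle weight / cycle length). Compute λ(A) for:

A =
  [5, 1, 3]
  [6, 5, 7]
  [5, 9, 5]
λ(A) = 7/2

Enumerate directed cycles and compute their means (weight / length). Sample:
  cycle 0 → 0: weight = 5, length = 1, mean = 5/1 ≈ 5.000
  cycle 1 → 1: weight = 5, length = 1, mean = 5/1 ≈ 5.000
  cycle 2 → 2: weight = 5, length = 1, mean = 5/1 ≈ 5.000
  cycle 0 → 1 → 0: weight = 7, length = 2, mean = 7/2 ≈ 3.500
  cycle 0 → 2 → 0: weight = 8, length = 2, mean = 8/2 ≈ 4.000
  cycle 1 → 0 → 1: weight = 7, length = 2, mean = 7/2 ≈ 3.500
Minimum mean = 3.500, attained e.g. along the cycle 0 → 1 → 0 with weight 7 and length 2. So λ(A) = 7/2 = 7/2.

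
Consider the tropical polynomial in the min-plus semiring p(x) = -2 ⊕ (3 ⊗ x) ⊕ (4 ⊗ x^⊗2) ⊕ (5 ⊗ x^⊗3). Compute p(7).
p(7) = -2

A tropical monomial a ⊗ x^⊗i evaluates to a + i · x. Evaluating each term at x = 7:
  Term 0 contributes -2 + 0 · 7 = -2
  Term 1 contributes 3 + 1 · 7 = 10
  Term 2 contributes 4 + 2 · 7 = 18
  Term 3 contributes 5 + 3 · 7 = 26
p(7) = ⊕ of these = min[-2, 10, 18, 26] = -2.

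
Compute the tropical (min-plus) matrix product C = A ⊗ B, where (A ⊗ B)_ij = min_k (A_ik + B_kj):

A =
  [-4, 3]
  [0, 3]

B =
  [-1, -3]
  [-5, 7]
A ⊗ B =
  [-5, -7]
  [-2, -3]

Apply the min-plus product entry-by-entry:
  C[0][0] = min over k of (A[0][0] + B[0][0] = -4 + -1 = -5, A[0][1] + B[1][0] = 3 + -5 = -2) = -5 (attained at k = 0)
  C[0][1] = min over k of (A[0][0] + B[0][1] = -4 + -3 = -7, A[0][1] + B[1][1] = 3 + 7 = 10) = -7 (attained at k = 0)
  C[1][0] = min over k of (A[1][0] + B[0][0] = 0 + -1 = -1, A[1][1] + B[1][0] = 3 + -5 = -2) = -2 (attained at k = 1)
  C[1][1] = min over k of (A[1][0] + B[0][1] = 0 + -3 = -3, A[1][1] + B[1][1] = 3 + 7 = 10) = -3 (attained at k = 0)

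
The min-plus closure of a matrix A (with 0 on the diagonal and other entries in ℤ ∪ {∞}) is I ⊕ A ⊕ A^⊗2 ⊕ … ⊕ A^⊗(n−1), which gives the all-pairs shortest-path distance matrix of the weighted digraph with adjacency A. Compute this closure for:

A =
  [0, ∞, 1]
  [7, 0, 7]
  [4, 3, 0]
Closure =
  [0, 4, 1]
  [7, 0, 7]
  [4, 3, 0]

This is the Floyd-Warshall all-pairs shortest-path computation. For each intermediate vertex k = 0, 1, …, 2, update dist[i][j] ← min(dist[i][j], dist[i][k] + dist[k][j]). The final matrix gives, for each (i, j), the minimum total weight of any directed path from i to j (possibly empty when i = j).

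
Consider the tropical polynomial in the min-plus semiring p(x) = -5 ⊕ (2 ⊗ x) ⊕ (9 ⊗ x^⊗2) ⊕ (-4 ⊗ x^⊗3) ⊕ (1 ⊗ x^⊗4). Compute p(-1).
p(-1) = -7

A tropical monomial a ⊗ x^⊗i evaluates to a + i · x. Evaluating each term at x = -1:
  Term 0 contributes -5 + 0 · -1 = -5
  Term 1 contributes 2 + 1 · -1 = 1
  Term 2 contributes 9 + 2 · -1 = 7
  Term 3 contributes -4 + 3 · -1 = -7
  Term 4 contributes 1 + 4 · -1 = -3
p(-1) = ⊕ of these = min[-5, 1, 7, -7, -3] = -7.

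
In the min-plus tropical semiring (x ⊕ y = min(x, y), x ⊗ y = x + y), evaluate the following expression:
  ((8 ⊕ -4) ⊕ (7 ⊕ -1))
((8 ⊕ -4) ⊕ (7 ⊕ -1)) = -4

Expand innermost to outermost. Recall ⊕ takes the minimum of its arguments and ⊗ takes their sum. Working out the expression ((8 ⊕ -4) ⊕ (7 ⊕ -1)) gives -4.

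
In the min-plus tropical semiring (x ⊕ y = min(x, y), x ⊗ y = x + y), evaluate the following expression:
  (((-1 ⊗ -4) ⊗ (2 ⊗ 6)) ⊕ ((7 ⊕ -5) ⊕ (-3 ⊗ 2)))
(((-1 ⊗ -4) ⊗ (2 ⊗ 6)) ⊕ ((7 ⊕ -5) ⊕ (-3 ⊗ 2))) = -5

Expand innermost to outermost. Recall ⊕ takes the minimum of its arguments and ⊗ takes their sum. Working out the expression (((-1 ⊗ -4) ⊗ (2 ⊗ 6)) ⊕ ((7 ⊕ -5) ⊕ (-3 ⊗ 2))) gives -5.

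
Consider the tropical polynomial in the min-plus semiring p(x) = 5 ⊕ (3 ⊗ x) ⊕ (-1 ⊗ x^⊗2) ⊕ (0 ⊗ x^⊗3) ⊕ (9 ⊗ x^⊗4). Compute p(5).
p(5) = 5

A tropical monomial a ⊗ x^⊗i evaluates to a + i · x. Evaluating each term at x = 5:
  Term 0 contributes 5 + 0 · 5 = 5
  Term 1 contributes 3 + 1 · 5 = 8
  Term 2 contributes -1 + 2 · 5 = 9
  Term 3 contributes 0 + 3 · 5 = 15
  Term 4 contributes 9 + 4 · 5 = 29
p(5) = ⊕ of these = min[5, 8, 9, 15, 29] = 5.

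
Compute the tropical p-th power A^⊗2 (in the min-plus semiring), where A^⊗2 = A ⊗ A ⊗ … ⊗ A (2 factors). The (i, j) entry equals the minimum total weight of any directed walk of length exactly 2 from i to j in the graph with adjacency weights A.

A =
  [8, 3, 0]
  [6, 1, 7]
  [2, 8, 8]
A^⊗2 =
  [2, 4, 8]
  [7, 2, 6]
  [10, 5, 2]

Each entry (A^⊗2)_ij equals the minimum over all length-2 walks i = v_0 → v_1 → … → v_2 = j of Σ_t A[v_t][v_{t+1}]. For example, for (i, j) = (0, 2) we minimise over 3 possible intermediate vertex sequences; the minimum is 8, attained along the walk 0 → 0 → 2.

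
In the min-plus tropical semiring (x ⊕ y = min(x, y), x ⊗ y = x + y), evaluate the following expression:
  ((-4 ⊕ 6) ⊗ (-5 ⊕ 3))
((-4 ⊕ 6) ⊗ (-5 ⊕ 3)) = -9

Expand innermost to outermost. Recall ⊕ takes the minimum of its arguments and ⊗ takes their sum. Working out the expression ((-4 ⊕ 6) ⊗ (-5 ⊕ 3)) gives -9.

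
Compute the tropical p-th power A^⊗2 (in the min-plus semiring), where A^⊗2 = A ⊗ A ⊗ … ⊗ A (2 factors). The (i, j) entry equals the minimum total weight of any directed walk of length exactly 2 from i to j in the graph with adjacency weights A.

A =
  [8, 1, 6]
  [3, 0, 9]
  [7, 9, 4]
A^⊗2 =
  [4, 1, 10]
  [3, 0, 9]
  [11, 8, 8]

Each entry (A^⊗2)_ij equals the minimum over all length-2 walks i = v_0 → v_1 → … → v_2 = j of Σ_t A[v_t][v_{t+1}]. For example, for (i, j) = (0, 2) we minimise over 3 possible intermediate vertex sequences; the minimum is 10, attained along the walk 0 → 1 → 2.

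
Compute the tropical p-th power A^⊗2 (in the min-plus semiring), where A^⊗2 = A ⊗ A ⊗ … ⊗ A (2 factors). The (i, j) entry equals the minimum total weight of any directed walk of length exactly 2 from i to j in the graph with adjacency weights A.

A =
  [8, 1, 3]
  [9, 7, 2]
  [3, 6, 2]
A^⊗2 =
  [6, 8, 3]
  [5, 8, 4]
  [5, 4, 4]

Each entry (A^⊗2)_ij equals the minimum over all length-2 walks i = v_0 → v_1 → … → v_2 = j of Σ_t A[v_t][v_{t+1}]. For example, for (i, j) = (0, 2) we minimise over 3 possible intermediate vertex sequences; the minimum is 3, attained along the walk 0 → 1 → 2.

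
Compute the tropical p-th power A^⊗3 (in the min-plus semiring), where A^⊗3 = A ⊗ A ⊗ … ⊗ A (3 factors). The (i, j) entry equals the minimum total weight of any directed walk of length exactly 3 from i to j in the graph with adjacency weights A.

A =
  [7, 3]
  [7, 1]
A^⊗3 =
  [11, 5]
  [9, 3]

Each entry (A^⊗3)_ij equals the minimum over all length-3 walks i = v_0 → v_1 → … → v_3 = j of Σ_t A[v_t][v_{t+1}]. For example, for (i, j) = (0, 1) we minimise over 4 possible intermediate vertex sequences; the minimum is 5, attained along the walk 0 → 1 → 1 → 1.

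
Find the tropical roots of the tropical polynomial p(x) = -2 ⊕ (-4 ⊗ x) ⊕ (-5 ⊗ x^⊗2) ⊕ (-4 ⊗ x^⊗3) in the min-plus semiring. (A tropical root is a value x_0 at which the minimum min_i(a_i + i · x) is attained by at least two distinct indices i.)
Roots: {-1, 1, 2}

Each tropical root is a break point of the lower envelope of the lines y = a_i + i · x (there are 4 lines, with slopes 0, 1, ..., 3). Only the lines that attain the minimum somewhere contribute to roots; other lines are dominated. Here the surviving (envelope) indices are i = 3, i = 2, i = 1, i = 0.
Intersections between consecutive envelope lines give the roots: for adjacent envelope indices i < j the intersection is x = (a_i − a_j) / (j − i). Reading off the sorted break points: {-1, 1, 2}.
Verification: at each break x_0, at least two indices attain the minimum of min_i(a_i + i · x_0).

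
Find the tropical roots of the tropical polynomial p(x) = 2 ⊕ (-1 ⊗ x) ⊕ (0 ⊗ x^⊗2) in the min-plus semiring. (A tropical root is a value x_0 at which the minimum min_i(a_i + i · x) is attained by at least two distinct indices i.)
Roots: {-1, 3}

Each tropical root is a break point of the lower envelope of the lines y = a_i + i · x (there are 3 lines, with slopes 0, 1, ..., 2). Only the lines that attain the minimum somewhere contribute to roots; other lines are dominated. Here the surviving (envelope) indices are i = 2, i = 1, i = 0.
Intersections between consecutive envelope lines give the roots: for adjacent envelope indices i < j the intersection is x = (a_i − a_j) / (j − i). Reading off the sorted break points: {-1, 3}.
Verification: at each break x_0, at least two indices attain the minimum of min_i(a_i + i · x_0).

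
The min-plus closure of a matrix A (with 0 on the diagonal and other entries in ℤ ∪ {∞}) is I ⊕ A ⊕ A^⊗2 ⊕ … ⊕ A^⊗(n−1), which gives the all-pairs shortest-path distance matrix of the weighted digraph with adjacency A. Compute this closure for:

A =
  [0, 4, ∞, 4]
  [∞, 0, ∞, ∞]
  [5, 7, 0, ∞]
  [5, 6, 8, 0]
Closure =
  [0, 4, 12, 4]
  [∞, 0, ∞, ∞]
  [5, 7, 0, 9]
  [5, 6, 8, 0]

This is the Floyd-Warshall all-pairs shortest-path computation. For each intermediate vertex k = 0, 1, …, 3, update dist[i][j] ← min(dist[i][j], dist[i][k] + dist[k][j]). The final matrix gives, for each (i, j), the minimum total weight of any directed path from i to j (possibly empty when i = j).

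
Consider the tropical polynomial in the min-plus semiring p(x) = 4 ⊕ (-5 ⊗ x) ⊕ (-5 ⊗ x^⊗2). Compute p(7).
p(7) = 2

A tropical monomial a ⊗ x^⊗i evaluates to a + i · x. Evaluating each term at x = 7:
  Term 0 contributes 4 + 0 · 7 = 4
  Term 1 contributes -5 + 1 · 7 = 2
  Term 2 contributes -5 + 2 · 7 = 9
p(7) = ⊕ of these = min[4, 2, 9] = 2.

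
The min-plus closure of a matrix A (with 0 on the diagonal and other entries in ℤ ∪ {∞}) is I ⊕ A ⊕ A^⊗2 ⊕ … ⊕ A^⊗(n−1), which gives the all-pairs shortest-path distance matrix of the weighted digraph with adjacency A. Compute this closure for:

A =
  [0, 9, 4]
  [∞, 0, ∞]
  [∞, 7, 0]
Closure =
  [0, 9, 4]
  [∞, 0, ∞]
  [∞, 7, 0]

This is the Floyd-Warshall all-pairs shortest-path computation. For each intermediate vertex k = 0, 1, …, 2, update dist[i][j] ← min(dist[i][j], dist[i][k] + dist[k][j]). The final matrix gives, for each (i, j), the minimum total weight of any directed path from i to j (possibly empty when i = j).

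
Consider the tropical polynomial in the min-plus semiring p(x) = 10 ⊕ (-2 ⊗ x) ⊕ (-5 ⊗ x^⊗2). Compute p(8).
p(8) = 6

A tropical monomial a ⊗ x^⊗i evaluates to a + i · x. Evaluating each term at x = 8:
  Term 0 contributes 10 + 0 · 8 = 10
  Term 1 contributes -2 + 1 · 8 = 6
  Term 2 contributes -5 + 2 · 8 = 11
p(8) = ⊕ of these = min[10, 6, 11] = 6.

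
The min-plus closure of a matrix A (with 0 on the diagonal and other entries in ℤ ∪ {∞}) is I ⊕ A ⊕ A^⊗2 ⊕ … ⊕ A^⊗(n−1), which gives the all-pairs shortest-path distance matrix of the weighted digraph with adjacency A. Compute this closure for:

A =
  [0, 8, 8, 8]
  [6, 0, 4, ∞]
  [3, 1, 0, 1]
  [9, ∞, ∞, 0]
Closure =
  [0, 8, 8, 8]
  [6, 0, 4, 5]
  [3, 1, 0, 1]
  [9, 17, 17, 0]

This is the Floyd-Warshall all-pairs shortest-path computation. For each intermediate vertex k = 0, 1, …, 3, update dist[i][j] ← min(dist[i][j], dist[i][k] + dist[k][j]). The final matrix gives, for each (i, j), the minimum total weight of any directed path from i to j (possibly empty when i = j).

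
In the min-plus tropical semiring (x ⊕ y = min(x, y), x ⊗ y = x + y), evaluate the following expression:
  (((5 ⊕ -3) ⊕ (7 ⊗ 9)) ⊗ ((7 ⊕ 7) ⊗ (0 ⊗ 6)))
(((5 ⊕ -3) ⊕ (7 ⊗ 9)) ⊗ ((7 ⊕ 7) ⊗ (0 ⊗ 6))) = 10

Expand innermost to outermost. Recall ⊕ takes the minimum of its arguments and ⊗ takes their sum. Working out the expression (((5 ⊕ -3) ⊕ (7 ⊗ 9)) ⊗ ((7 ⊕ 7) ⊗ (0 ⊗ 6))) gives 10.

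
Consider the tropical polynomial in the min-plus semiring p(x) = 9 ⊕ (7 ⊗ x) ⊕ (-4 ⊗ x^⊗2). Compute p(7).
p(7) = 9

A tropical monomial a ⊗ x^⊗i evaluates to a + i · x. Evaluating each term at x = 7:
  Term 0 contributes 9 + 0 · 7 = 9
  Term 1 contributes 7 + 1 · 7 = 14
  Term 2 contributes -4 + 2 · 7 = 10
p(7) = ⊕ of these = min[9, 14, 10] = 9.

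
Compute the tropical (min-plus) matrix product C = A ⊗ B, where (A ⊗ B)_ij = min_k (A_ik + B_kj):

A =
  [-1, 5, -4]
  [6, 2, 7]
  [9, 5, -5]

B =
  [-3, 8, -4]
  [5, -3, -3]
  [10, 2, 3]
A ⊗ B =
  [-4, -2, -5]
  [3, -1, -1]
  [5, -3, -2]

Apply the min-plus product entry-by-entry:
  C[0][0] = min over k of (A[0][0] + B[0][0] = -1 + -3 = -4, A[0][1] + B[1][0] = 5 + 5 = 10, A[0][2] + B[2][0] = -4 + 10 = 6) = -4 (attained at k = 0)
  C[0][1] = min over k of (A[0][0] + B[0][1] = -1 + 8 = 7, A[0][1] + B[1][1] = 5 + -3 = 2, A[0][2] + B[2][1] = -4 + 2 = -2) = -2 (attained at k = 2)
  C[0][2] = min over k of (A[0][0] + B[0][2] = -1 + -4 = -5, A[0][1] + B[1][2] = 5 + -3 = 2, A[0][2] + B[2][2] = -4 + 3 = -1) = -5 (attained at k = 0)
  C[1][0] = min over k of (A[1][0] + B[0][0] = 6 + -3 = 3, A[1][1] + B[1][0] = 2 + 5 = 7, A[1][2] + B[2][0] = 7 + 10 = 17) = 3 (attained at k = 0)
  C[1][1] = min over k of (A[1][0] + B[0][1] = 6 + 8 = 14, A[1][1] + B[1][1] = 2 + -3 = -1, A[1][2] + B[2][1] = 7 + 2 = 9) = -1 (attained at k = 1)
  C[1][2] = min over k of (A[1][0] + B[0][2] = 6 + -4 = 2, A[1][1] + B[1][2] = 2 + -3 = -1, A[1][2] + B[2][2] = 7 + 3 = 10) = -1 (attained at k = 1)
  C[2][0] = min over k of (A[2][0] + B[0][0] = 9 + -3 = 6, A[2][1] + B[1][0] = 5 + 5 = 10, A[2][2] + B[2][0] = -5 + 10 = 5) = 5 (attained at k = 2)
  C[2][1] = min over k of (A[2][0] + B[0][1] = 9 + 8 = 17, A[2][1] + B[1][1] = 5 + -3 = 2, A[2][2] + B[2][1] = -5 + 2 = -3) = -3 (attained at k = 2)
  C[2][2] = min over k of (A[2][0] + B[0][2] = 9 + -4 = 5, A[2][1] + B[1][2] = 5 + -3 = 2, A[2][2] + B[2][2] = -5 + 3 = -2) = -2 (attained at k = 2)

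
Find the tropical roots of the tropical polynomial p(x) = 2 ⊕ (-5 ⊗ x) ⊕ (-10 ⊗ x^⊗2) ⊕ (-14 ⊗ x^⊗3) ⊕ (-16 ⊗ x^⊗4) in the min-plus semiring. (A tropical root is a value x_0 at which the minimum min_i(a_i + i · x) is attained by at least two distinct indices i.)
Roots: {2, 4, 5, 7}

Each tropical root is a break point of the lower envelope of the lines y = a_i + i · x (there are 5 lines, with slopes 0, 1, ..., 4). Only the lines that attain the minimum somewhere contribute to roots; other lines are dominated. Here the surviving (envelope) indices are i = 4, i = 3, i = 2, i = 1, i = 0.
Intersections between consecutive envelope lines give the roots: for adjacent envelope indices i < j the intersection is x = (a_i − a_j) / (j − i). Reading off the sorted break points: {2, 4, 5, 7}.
Verification: at each break x_0, at least two indices attain the minimum of min_i(a_i + i · x_0).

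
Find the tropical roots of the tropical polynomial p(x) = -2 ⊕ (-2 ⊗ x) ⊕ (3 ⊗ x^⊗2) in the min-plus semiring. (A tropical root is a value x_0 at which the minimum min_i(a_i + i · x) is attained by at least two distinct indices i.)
Roots: {-5, 0}

Each tropical root is a break point of the lower envelope of the lines y = a_i + i · x (there are 3 lines, with slopes 0, 1, ..., 2). Only the lines that attain the minimum somewhere contribute to roots; other lines are dominated. Here the surviving (envelope) indices are i = 2, i = 1, i = 0.
Intersections between consecutive envelope lines give the roots: for adjacent envelope indices i < j the intersection is x = (a_i − a_j) / (j − i). Reading off the sorted break points: {-5, 0}.
Verification: at each break x_0, at least two indices attain the minimum of min_i(a_i + i · x_0).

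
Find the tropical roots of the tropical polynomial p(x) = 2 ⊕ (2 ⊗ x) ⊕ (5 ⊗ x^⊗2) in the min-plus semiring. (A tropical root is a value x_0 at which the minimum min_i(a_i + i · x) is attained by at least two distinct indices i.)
Roots: {-3, 0}

Each tropical root is a break point of the lower envelope of the lines y = a_i + i · x (there are 3 lines, with slopes 0, 1, ..., 2). Only the lines that attain the minimum somewhere contribute to roots; other lines are dominated. Here the surviving (envelope) indices are i = 2, i = 1, i = 0.
Intersections between consecutive envelope lines give the roots: for adjacent envelope indices i < j the intersection is x = (a_i − a_j) / (j − i). Reading off the sorted break points: {-3, 0}.
Verification: at each break x_0, at least two indices attain the minimum of min_i(a_i + i · x_0).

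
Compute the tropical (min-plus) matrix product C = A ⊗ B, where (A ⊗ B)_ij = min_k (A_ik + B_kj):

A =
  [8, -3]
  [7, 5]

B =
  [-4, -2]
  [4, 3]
A ⊗ B =
  [1, 0]
  [3, 5]

Apply the min-plus product entry-by-entry:
  C[0][0] = min over k of (A[0][0] + B[0][0] = 8 + -4 = 4, A[0][1] + B[1][0] = -3 + 4 = 1) = 1 (attained at k = 1)
  C[0][1] = min over k of (A[0][0] + B[0][1] = 8 + -2 = 6, A[0][1] + B[1][1] = -3 + 3 = 0) = 0 (attained at k = 1)
  C[1][0] = min over k of (A[1][0] + B[0][0] = 7 + -4 = 3, A[1][1] + B[1][0] = 5 + 4 = 9) = 3 (attained at k = 0)
  C[1][1] = min over k of (A[1][0] + B[0][1] = 7 + -2 = 5, A[1][1] + B[1][1] = 5 + 3 = 8) = 5 (attained at k = 0)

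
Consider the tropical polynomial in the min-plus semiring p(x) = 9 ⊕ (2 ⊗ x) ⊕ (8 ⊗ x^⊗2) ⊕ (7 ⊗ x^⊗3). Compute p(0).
p(0) = 2

A tropical monomial a ⊗ x^⊗i evaluates to a + i · x. Evaluating each term at x = 0:
  Term 0 contributes 9 + 0 · 0 = 9
  Term 1 contributes 2 + 1 · 0 = 2
  Term 2 contributes 8 + 2 · 0 = 8
  Term 3 contributes 7 + 3 · 0 = 7
p(0) = ⊕ of these = min[9, 2, 8, 7] = 2.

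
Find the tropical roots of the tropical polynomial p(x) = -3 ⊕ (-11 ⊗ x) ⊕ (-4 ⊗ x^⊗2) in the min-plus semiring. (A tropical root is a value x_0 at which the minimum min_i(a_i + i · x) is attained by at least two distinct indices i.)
Roots: {-7, 8}

Each tropical root is a break point of the lower envelope of the lines y = a_i + i · x (there are 3 lines, with slopes 0, 1, ..., 2). Only the lines that attain the minimum somewhere contribute to roots; other lines are dominated. Here the surviving (envelope) indices are i = 2, i = 1, i = 0.
Intersections between consecutive envelope lines give the roots: for adjacent envelope indices i < j the intersection is x = (a_i − a_j) / (j − i). Reading off the sorted break points: {-7, 8}.
Verification: at each break x_0, at least two indices attain the minimum of min_i(a_i + i · x_0).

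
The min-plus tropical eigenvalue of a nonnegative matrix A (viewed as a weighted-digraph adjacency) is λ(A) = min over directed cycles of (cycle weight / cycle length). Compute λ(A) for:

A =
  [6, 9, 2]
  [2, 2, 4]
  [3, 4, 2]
λ(A) = 2

Enumerate directed cycles and compute their means (weight / length). Sample:
  cycle 0 → 0: weight = 6, length = 1, mean = 6/1 ≈ 6.000
  cycle 1 → 1: weight = 2, length = 1, mean = 2/1 ≈ 2.000
  cycle 2 → 2: weight = 2, length = 1, mean = 2/1 ≈ 2.000
  cycle 0 → 1 → 0: weight = 11, length = 2, mean = 11/2 ≈ 5.500
  cycle 0 → 2 → 0: weight = 5, length = 2, mean = 5/2 ≈ 2.500
  cycle 1 → 0 → 1: weight = 11, length = 2, mean = 11/2 ≈ 5.500
Minimum mean = 2.000, attained e.g. along the cycle 1 → 1 with weight 2 and length 1. So λ(A) = 2/1 = 2.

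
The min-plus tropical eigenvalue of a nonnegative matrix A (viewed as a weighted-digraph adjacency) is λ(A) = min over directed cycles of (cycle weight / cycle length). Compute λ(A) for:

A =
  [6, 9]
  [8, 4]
λ(A) = 4

Enumerate directed cycles and compute their means (weight / length). Sample:
  cycle 0 → 0: weight = 6, length = 1, mean = 6/1 ≈ 6.000
  cycle 1 → 1: weight = 4, length = 1, mean = 4/1 ≈ 4.000
  cycle 0 → 1 → 0: weight = 17, length = 2, mean = 17/2 ≈ 8.500
  cycle 1 → 0 → 1: weight = 17, length = 2, mean = 17/2 ≈ 8.500
Minimum mean = 4.000, attained e.g. along the cycle 1 → 1 with weight 4 and length 1. So λ(A) = 4/1 = 4.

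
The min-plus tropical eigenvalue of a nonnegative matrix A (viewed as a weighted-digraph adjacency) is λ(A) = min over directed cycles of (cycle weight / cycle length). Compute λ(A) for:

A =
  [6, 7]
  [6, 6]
λ(A) = 6

Enumerate directed cycles and compute their means (weight / length). Sample:
  cycle 0 → 0: weight = 6, length = 1, mean = 6/1 ≈ 6.000
  cycle 1 → 1: weight = 6, length = 1, mean = 6/1 ≈ 6.000
  cycle 0 → 1 → 0: weight = 13, length = 2, mean = 13/2 ≈ 6.500
  cycle 1 → 0 → 1: weight = 13, length = 2, mean = 13/2 ≈ 6.500
Minimum mean = 6.000, attained e.g. along the cycle 0 → 0 with weight 6 and length 1. So λ(A) = 6/1 = 6.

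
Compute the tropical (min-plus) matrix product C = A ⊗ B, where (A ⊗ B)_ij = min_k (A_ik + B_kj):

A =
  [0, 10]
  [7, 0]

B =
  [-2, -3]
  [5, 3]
A ⊗ B =
  [-2, -3]
  [5, 3]

Apply the min-plus product entry-by-entry:
  C[0][0] = min over k of (A[0][0] + B[0][0] = 0 + -2 = -2, A[0][1] + B[1][0] = 10 + 5 = 15) = -2 (attained at k = 0)
  C[0][1] = min over k of (A[0][0] + B[0][1] = 0 + -3 = -3, A[0][1] + B[1][1] = 10 + 3 = 13) = -3 (attained at k = 0)
  C[1][0] = min over k of (A[1][0] + B[0][0] = 7 + -2 = 5, A[1][1] + B[1][0] = 0 + 5 = 5) = 5 (attained at k = 0)
  C[1][1] = min over k of (A[1][0] + B[0][1] = 7 + -3 = 4, A[1][1] + B[1][1] = 0 + 3 = 3) = 3 (attained at k = 1)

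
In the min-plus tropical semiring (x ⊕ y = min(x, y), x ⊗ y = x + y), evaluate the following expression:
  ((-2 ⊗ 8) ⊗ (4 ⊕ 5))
((-2 ⊗ 8) ⊗ (4 ⊕ 5)) = 10

Expand innermost to outermost. Recall ⊕ takes the minimum of its arguments and ⊗ takes their sum. Working out the expression ((-2 ⊗ 8) ⊗ (4 ⊕ 5)) gives 10.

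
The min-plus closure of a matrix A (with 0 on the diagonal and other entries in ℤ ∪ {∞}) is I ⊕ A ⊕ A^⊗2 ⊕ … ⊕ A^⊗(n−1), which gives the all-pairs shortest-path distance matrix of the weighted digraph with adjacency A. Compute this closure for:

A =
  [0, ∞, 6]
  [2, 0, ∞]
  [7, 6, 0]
Closure =
  [0, 12, 6]
  [2, 0, 8]
  [7, 6, 0]

This is the Floyd-Warshall all-pairs shortest-path computation. For each intermediate vertex k = 0, 1, …, 2, update dist[i][j] ← min(dist[i][j], dist[i][k] + dist[k][j]). The final matrix gives, for each (i, j), the minimum total weight of any directed path from i to j (possibly empty when i = j).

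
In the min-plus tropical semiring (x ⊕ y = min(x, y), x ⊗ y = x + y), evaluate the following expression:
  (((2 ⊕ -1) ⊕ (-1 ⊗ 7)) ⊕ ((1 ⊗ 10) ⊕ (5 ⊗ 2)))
(((2 ⊕ -1) ⊕ (-1 ⊗ 7)) ⊕ ((1 ⊗ 10) ⊕ (5 ⊗ 2))) = -1

Expand innermost to outermost. Recall ⊕ takes the minimum of its arguments and ⊗ takes their sum. Working out the expression (((2 ⊕ -1) ⊕ (-1 ⊗ 7)) ⊕ ((1 ⊗ 10) ⊕ (5 ⊗ 2))) gives -1.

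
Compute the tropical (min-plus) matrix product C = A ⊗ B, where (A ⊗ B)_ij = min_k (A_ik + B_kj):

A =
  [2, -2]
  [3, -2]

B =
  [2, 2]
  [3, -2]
A ⊗ B =
  [1, -4]
  [1, -4]

Apply the min-plus product entry-by-entry:
  C[0][0] = min over k of (A[0][0] + B[0][0] = 2 + 2 = 4, A[0][1] + B[1][0] = -2 + 3 = 1) = 1 (attained at k = 1)
  C[0][1] = min over k of (A[0][0] + B[0][1] = 2 + 2 = 4, A[0][1] + B[1][1] = -2 + -2 = -4) = -4 (attained at k = 1)
  C[1][0] = min over k of (A[1][0] + B[0][0] = 3 + 2 = 5, A[1][1] + B[1][0] = -2 + 3 = 1) = 1 (attained at k = 1)
  C[1][1] = min over k of (A[1][0] + B[0][1] = 3 + 2 = 5, A[1][1] + B[1][1] = -2 + -2 = -4) = -4 (attained at k = 1)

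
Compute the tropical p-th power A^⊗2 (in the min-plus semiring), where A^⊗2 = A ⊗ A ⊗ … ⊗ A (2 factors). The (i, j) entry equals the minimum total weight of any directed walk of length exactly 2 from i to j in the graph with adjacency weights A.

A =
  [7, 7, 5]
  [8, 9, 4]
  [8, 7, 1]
A^⊗2 =
  [13, 12, 6]
  [12, 11, 5]
  [9, 8, 2]

Each entry (A^⊗2)_ij equals the minimum over all length-2 walks i = v_0 → v_1 → … → v_2 = j of Σ_t A[v_t][v_{t+1}]. For example, for (i, j) = (0, 2) we minimise over 3 possible intermediate vertex sequences; the minimum is 6, attained along the walk 0 → 2 → 2.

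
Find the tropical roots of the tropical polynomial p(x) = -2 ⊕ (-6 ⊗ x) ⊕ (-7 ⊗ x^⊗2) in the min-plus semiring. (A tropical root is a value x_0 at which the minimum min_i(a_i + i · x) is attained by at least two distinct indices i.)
Roots: {1, 4}

Each tropical root is a break point of the lower envelope of the lines y = a_i + i · x (there are 3 lines, with slopes 0, 1, ..., 2). Only the lines that attain the minimum somewhere contribute to roots; other lines are dominated. Here the surviving (envelope) indices are i = 2, i = 1, i = 0.
Intersections between consecutive envelope lines give the roots: for adjacent envelope indices i < j the intersection is x = (a_i − a_j) / (j − i). Reading off the sorted break points: {1, 4}.
Verification: at each break x_0, at least two indices attain the minimum of min_i(a_i + i · x_0).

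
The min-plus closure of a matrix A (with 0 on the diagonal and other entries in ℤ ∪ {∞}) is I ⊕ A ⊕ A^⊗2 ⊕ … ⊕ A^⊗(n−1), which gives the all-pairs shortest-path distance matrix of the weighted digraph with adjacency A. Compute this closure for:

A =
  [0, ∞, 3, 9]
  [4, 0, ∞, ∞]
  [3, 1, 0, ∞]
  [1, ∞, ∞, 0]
Closure =
  [0, 4, 3, 9]
  [4, 0, 7, 13]
  [3, 1, 0, 12]
  [1, 5, 4, 0]

This is the Floyd-Warshall all-pairs shortest-path computation. For each intermediate vertex k = 0, 1, …, 3, update dist[i][j] ← min(dist[i][j], dist[i][k] + dist[k][j]). The final matrix gives, for each (i, j), the minimum total weight of any directed path from i to j (possibly empty when i = j).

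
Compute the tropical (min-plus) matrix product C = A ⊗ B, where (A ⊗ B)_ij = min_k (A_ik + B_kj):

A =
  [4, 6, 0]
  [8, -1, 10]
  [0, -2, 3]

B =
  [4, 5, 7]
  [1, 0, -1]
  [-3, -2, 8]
A ⊗ B =
  [-3, -2, 5]
  [0, -1, -2]
  [-1, -2, -3]

Apply the min-plus product entry-by-entry:
  C[0][0] = min over k of (A[0][0] + B[0][0] = 4 + 4 = 8, A[0][1] + B[1][0] = 6 + 1 = 7, A[0][2] + B[2][0] = 0 + -3 = -3) = -3 (attained at k = 2)
  C[0][1] = min over k of (A[0][0] + B[0][1] = 4 + 5 = 9, A[0][1] + B[1][1] = 6 + 0 = 6, A[0][2] + B[2][1] = 0 + -2 = -2) = -2 (attained at k = 2)
  C[0][2] = min over k of (A[0][0] + B[0][2] = 4 + 7 = 11, A[0][1] + B[1][2] = 6 + -1 = 5, A[0][2] + B[2][2] = 0 + 8 = 8) = 5 (attained at k = 1)
  C[1][0] = min over k of (A[1][0] + B[0][0] = 8 + 4 = 12, A[1][1] + B[1][0] = -1 + 1 = 0, A[1][2] + B[2][0] = 10 + -3 = 7) = 0 (attained at k = 1)
  C[1][1] = min over k of (A[1][0] + B[0][1] = 8 + 5 = 13, A[1][1] + B[1][1] = -1 + 0 = -1, A[1][2] + B[2][1] = 10 + -2 = 8) = -1 (attained at k = 1)
  C[1][2] = min over k of (A[1][0] + B[0][2] = 8 + 7 = 15, A[1][1] + B[1][2] = -1 + -1 = -2, A[1][2] + B[2][2] = 10 + 8 = 18) = -2 (attained at k = 1)
  C[2][0] = min over k of (A[2][0] + B[0][0] = 0 + 4 = 4, A[2][1] + B[1][0] = -2 + 1 = -1, A[2][2] + B[2][0] = 3 + -3 = 0) = -1 (attained at k = 1)
  C[2][1] = min over k of (A[2][0] + B[0][1] = 0 + 5 = 5, A[2][1] + B[1][1] = -2 + 0 = -2, A[2][2] + B[2][1] = 3 + -2 = 1) = -2 (attained at k = 1)
  C[2][2] = min over k of (A[2][0] + B[0][2] = 0 + 7 = 7, A[2][1] + B[1][2] = -2 + -1 = -3, A[2][2] + B[2][2] = 3 + 8 = 11) = -3 (attained at k = 1)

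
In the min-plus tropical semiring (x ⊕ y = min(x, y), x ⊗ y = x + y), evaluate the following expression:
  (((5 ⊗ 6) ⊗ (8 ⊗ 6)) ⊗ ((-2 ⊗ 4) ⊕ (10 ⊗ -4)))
(((5 ⊗ 6) ⊗ (8 ⊗ 6)) ⊗ ((-2 ⊗ 4) ⊕ (10 ⊗ -4))) = 27

Expand innermost to outermost. Recall ⊕ takes the minimum of its arguments and ⊗ takes their sum. Working out the expression (((5 ⊗ 6) ⊗ (8 ⊗ 6)) ⊗ ((-2 ⊗ 4) ⊕ (10 ⊗ -4))) gives 27.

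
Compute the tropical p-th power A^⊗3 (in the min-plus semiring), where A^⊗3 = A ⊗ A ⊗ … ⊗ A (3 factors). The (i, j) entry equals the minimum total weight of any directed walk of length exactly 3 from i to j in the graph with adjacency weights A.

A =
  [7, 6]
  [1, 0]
A^⊗3 =
  [7, 6]
  [1, 0]

Each entry (A^⊗3)_ij equals the minimum over all length-3 walks i = v_0 → v_1 → … → v_3 = j of Σ_t A[v_t][v_{t+1}]. For example, for (i, j) = (0, 1) we minimise over 4 possible intermediate vertex sequences; the minimum is 6, attained along the walk 0 → 1 → 1 → 1.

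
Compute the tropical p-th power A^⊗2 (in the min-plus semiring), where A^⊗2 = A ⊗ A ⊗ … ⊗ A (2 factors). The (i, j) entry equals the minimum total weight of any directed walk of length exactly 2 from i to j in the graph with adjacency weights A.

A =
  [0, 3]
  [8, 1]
A^⊗2 =
  [0, 3]
  [8, 2]

Each entry (A^⊗2)_ij equals the minimum over all length-2 walks i = v_0 → v_1 → … → v_2 = j of Σ_t A[v_t][v_{t+1}]. For example, for (i, j) = (0, 1) we minimise over 2 possible intermediate vertex sequences; the minimum is 3, attained along the walk 0 → 0 → 1.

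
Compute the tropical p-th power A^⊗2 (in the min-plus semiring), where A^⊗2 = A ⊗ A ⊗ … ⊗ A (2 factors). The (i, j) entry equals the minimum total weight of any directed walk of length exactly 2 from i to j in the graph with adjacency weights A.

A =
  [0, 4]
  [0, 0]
A^⊗2 =
  [0, 4]
  [0, 0]

Each entry (A^⊗2)_ij equals the minimum over all length-2 walks i = v_0 → v_1 → … → v_2 = j of Σ_t A[v_t][v_{t+1}]. For example, for (i, j) = (0, 1) we minimise over 2 possible intermediate vertex sequences; the minimum is 4, attained along the walk 0 → 0 → 1.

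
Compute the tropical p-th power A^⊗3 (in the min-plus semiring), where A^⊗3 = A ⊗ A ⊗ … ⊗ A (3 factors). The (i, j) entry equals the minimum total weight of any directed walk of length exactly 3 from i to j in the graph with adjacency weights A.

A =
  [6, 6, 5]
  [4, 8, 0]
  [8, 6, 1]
A^⊗3 =
  [14, 12, 7]
  [9, 7, 2]
  [10, 8, 3]

Each entry (A^⊗3)_ij equals the minimum over all length-3 walks i = v_0 → v_1 → … → v_3 = j of Σ_t A[v_t][v_{t+1}]. For example, for (i, j) = (0, 2) we minimise over 9 possible intermediate vertex sequences; the minimum is 7, attained along the walk 0 → 1 → 2 → 2.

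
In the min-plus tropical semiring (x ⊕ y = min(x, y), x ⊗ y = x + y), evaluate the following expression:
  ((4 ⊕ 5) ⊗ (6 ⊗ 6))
((4 ⊕ 5) ⊗ (6 ⊗ 6)) = 16

Expand innermost to outermost. Recall ⊕ takes the minimum of its arguments and ⊗ takes their sum. Working out the expression ((4 ⊕ 5) ⊗ (6 ⊗ 6)) gives 16.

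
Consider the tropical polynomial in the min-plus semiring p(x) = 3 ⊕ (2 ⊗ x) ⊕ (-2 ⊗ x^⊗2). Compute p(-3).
p(-3) = -8

A tropical monomial a ⊗ x^⊗i evaluates to a + i · x. Evaluating each term at x = -3:
  Term 0 contributes 3 + 0 · -3 = 3
  Term 1 contributes 2 + 1 · -3 = -1
  Term 2 contributes -2 + 2 · -3 = -8
p(-3) = ⊕ of these = min[3, -1, -8] = -8.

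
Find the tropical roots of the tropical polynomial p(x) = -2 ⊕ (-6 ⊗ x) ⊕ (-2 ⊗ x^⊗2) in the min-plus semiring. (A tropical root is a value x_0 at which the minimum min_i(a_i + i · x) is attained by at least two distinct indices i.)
Roots: {-4, 4}

Each tropical root is a break point of the lower envelope of the lines y = a_i + i · x (there are 3 lines, with slopes 0, 1, ..., 2). Only the lines that attain the minimum somewhere contribute to roots; other lines are dominated. Here the surviving (envelope) indices are i = 2, i = 1, i = 0.
Intersections between consecutive envelope lines give the roots: for adjacent envelope indices i < j the intersection is x = (a_i − a_j) / (j − i). Reading off the sorted break points: {-4, 4}.
Verification: at each break x_0, at least two indices attain the minimum of min_i(a_i + i · x_0).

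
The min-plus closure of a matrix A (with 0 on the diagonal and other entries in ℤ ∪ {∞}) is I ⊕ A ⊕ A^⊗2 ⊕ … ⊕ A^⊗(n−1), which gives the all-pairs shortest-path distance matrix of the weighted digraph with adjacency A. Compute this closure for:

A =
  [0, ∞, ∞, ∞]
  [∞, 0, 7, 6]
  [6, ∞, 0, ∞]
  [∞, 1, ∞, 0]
Closure =
  [0, ∞, ∞, ∞]
  [13, 0, 7, 6]
  [6, ∞, 0, ∞]
  [14, 1, 8, 0]

This is the Floyd-Warshall all-pairs shortest-path computation. For each intermediate vertex k = 0, 1, …, 3, update dist[i][j] ← min(dist[i][j], dist[i][k] + dist[k][j]). The final matrix gives, for each (i, j), the minimum total weight of any directed path from i to j (possibly empty when i = j).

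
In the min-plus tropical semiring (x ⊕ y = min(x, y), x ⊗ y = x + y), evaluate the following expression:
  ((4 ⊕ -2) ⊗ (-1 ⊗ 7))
((4 ⊕ -2) ⊗ (-1 ⊗ 7)) = 4

Expand innermost to outermost. Recall ⊕ takes the minimum of its arguments and ⊗ takes their sum. Working out the expression ((4 ⊕ -2) ⊗ (-1 ⊗ 7)) gives 4.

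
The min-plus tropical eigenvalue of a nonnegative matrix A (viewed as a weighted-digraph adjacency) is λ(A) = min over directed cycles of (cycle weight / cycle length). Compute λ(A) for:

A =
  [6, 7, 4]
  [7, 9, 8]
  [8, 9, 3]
λ(A) = 3

Enumerate directed cycles and compute their means (weight / length). Sample:
  cycle 0 → 0: weight = 6, length = 1, mean = 6/1 ≈ 6.000
  cycle 1 → 1: weight = 9, length = 1, mean = 9/1 ≈ 9.000
  cycle 2 → 2: weight = 3, length = 1, mean = 3/1 ≈ 3.000
  cycle 0 → 1 → 0: weight = 14, length = 2, mean = 14/2 ≈ 7.000
  cycle 0 → 2 → 0: weight = 12, length = 2, mean = 12/2 ≈ 6.000
  cycle 1 → 0 → 1: weight = 14, length = 2, mean = 14/2 ≈ 7.000
Minimum mean = 3.000, attained e.g. along the cycle 2 → 2 with weight 3 and length 1. So λ(A) = 3/1 = 3.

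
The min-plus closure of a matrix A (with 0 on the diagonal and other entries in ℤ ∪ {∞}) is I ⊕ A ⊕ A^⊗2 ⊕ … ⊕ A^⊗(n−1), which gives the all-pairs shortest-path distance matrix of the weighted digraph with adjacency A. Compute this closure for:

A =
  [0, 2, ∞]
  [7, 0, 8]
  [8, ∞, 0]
Closure =
  [0, 2, 10]
  [7, 0, 8]
  [8, 10, 0]

This is the Floyd-Warshall all-pairs shortest-path computation. For each intermediate vertex k = 0, 1, …, 2, update dist[i][j] ← min(dist[i][j], dist[i][k] + dist[k][j]). The final matrix gives, for each (i, j), the minimum total weight of any directed path from i to j (possibly empty when i = j).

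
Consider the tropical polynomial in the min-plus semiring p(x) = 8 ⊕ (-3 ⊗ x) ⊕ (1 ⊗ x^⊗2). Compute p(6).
p(6) = 3

A tropical monomial a ⊗ x^⊗i evaluates to a + i · x. Evaluating each term at x = 6:
  Term 0 contributes 8 + 0 · 6 = 8
  Term 1 contributes -3 + 1 · 6 = 3
  Term 2 contributes 1 + 2 · 6 = 13
p(6) = ⊕ of these = min[8, 3, 13] = 3.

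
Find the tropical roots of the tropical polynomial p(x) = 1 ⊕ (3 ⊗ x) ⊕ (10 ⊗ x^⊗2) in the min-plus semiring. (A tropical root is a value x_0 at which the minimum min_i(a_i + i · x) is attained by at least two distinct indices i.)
Roots: {-7, -2}

Each tropical root is a break point of the lower envelope of the lines y = a_i + i · x (there are 3 lines, with slopes 0, 1, ..., 2). Only the lines that attain the minimum somewhere contribute to roots; other lines are dominated. Here the surviving (envelope) indices are i = 2, i = 1, i = 0.
Intersections between consecutive envelope lines give the roots: for adjacent envelope indices i < j the intersection is x = (a_i − a_j) / (j − i). Reading off the sorted break points: {-7, -2}.
Verification: at each break x_0, at least two indices attain the minimum of min_i(a_i + i · x_0).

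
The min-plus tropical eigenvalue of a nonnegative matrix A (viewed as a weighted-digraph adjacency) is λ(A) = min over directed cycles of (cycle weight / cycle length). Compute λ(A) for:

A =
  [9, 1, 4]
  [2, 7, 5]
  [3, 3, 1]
λ(A) = 1

Enumerate directed cycles and compute their means (weight / length). Sample:
  cycle 0 → 0: weight = 9, length = 1, mean = 9/1 ≈ 9.000
  cycle 1 → 1: weight = 7, length = 1, mean = 7/1 ≈ 7.000
  cycle 2 → 2: weight = 1, length = 1, mean = 1/1 ≈ 1.000
  cycle 0 → 1 → 0: weight = 3, length = 2, mean = 3/2 ≈ 1.500
  cycle 0 → 2 → 0: weight = 7, length = 2, mean = 7/2 ≈ 3.500
  cycle 1 → 0 → 1: weight = 3, length = 2, mean = 3/2 ≈ 1.500
Minimum mean = 1.000, attained e.g. along the cycle 2 → 2 with weight 1 and length 1. So λ(A) = 1/1 = 1.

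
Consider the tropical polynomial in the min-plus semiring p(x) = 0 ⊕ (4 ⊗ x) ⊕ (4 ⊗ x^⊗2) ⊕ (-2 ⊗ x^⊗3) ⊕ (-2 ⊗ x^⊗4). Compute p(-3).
p(-3) = -14

A tropical monomial a ⊗ x^⊗i evaluates to a + i · x. Evaluating each term at x = -3:
  Term 0 contributes 0 + 0 · -3 = 0
  Term 1 contributes 4 + 1 · -3 = 1
  Term 2 contributes 4 + 2 · -3 = -2
  Term 3 contributes -2 + 3 · -3 = -11
  Term 4 contributes -2 + 4 · -3 = -14
p(-3) = ⊕ of these = min[0, 1, -2, -11, -14] = -14.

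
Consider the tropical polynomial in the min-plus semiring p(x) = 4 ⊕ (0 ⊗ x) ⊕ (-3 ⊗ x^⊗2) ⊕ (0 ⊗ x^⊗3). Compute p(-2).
p(-2) = -7

A tropical monomial a ⊗ x^⊗i evaluates to a + i · x. Evaluating each term at x = -2:
  Term 0 contributes 4 + 0 · -2 = 4
  Term 1 contributes 0 + 1 · -2 = -2
  Term 2 contributes -3 + 2 · -2 = -7
  Term 3 contributes 0 + 3 · -2 = -6
p(-2) = ⊕ of these = min[4, -2, -7, -6] = -7.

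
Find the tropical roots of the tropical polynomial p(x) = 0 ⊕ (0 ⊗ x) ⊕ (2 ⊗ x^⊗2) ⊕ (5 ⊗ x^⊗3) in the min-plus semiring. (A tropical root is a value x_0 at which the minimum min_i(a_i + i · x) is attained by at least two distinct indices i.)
Roots: {-3, -2, 0}

Each tropical root is a break point of the lower envelope of the lines y = a_i + i · x (there are 4 lines, with slopes 0, 1, ..., 3). Only the lines that attain the minimum somewhere contribute to roots; other lines are dominated. Here the surviving (envelope) indices are i = 3, i = 2, i = 1, i = 0.
Intersections between consecutive envelope lines give the roots: for adjacent envelope indices i < j the intersection is x = (a_i − a_j) / (j − i). Reading off the sorted break points: {-3, -2, 0}.
Verification: at each break x_0, at least two indices attain the minimum of min_i(a_i + i · x_0).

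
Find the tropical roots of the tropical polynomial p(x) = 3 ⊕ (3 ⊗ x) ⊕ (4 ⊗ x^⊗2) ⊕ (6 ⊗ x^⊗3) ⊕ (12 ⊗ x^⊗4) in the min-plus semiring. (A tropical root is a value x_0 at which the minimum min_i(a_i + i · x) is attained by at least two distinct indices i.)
Roots: {-6, -2, -1, 0}

Each tropical root is a break point of the lower envelope of the lines y = a_i + i · x (there are 5 lines, with slopes 0, 1, ..., 4). Only the lines that attain the minimum somewhere contribute to roots; other lines are dominated. Here the surviving (envelope) indices are i = 4, i = 3, i = 2, i = 1, i = 0.
Intersections between consecutive envelope lines give the roots: for adjacent envelope indices i < j the intersection is x = (a_i − a_j) / (j − i). Reading off the sorted break points: {-6, -2, -1, 0}.
Verification: at each break x_0, at least two indices attain the minimum of min_i(a_i + i · x_0).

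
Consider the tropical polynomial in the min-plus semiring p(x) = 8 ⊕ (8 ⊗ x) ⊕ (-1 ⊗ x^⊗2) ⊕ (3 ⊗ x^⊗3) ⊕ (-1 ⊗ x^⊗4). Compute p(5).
p(5) = 8

A tropical monomial a ⊗ x^⊗i evaluates to a + i · x. Evaluating each term at x = 5:
  Term 0 contributes 8 + 0 · 5 = 8
  Term 1 contributes 8 + 1 · 5 = 13
  Term 2 contributes -1 + 2 · 5 = 9
  Term 3 contributes 3 + 3 · 5 = 18
  Term 4 contributes -1 + 4 · 5 = 19
p(5) = ⊕ of these = min[8, 13, 9, 18, 19] = 8.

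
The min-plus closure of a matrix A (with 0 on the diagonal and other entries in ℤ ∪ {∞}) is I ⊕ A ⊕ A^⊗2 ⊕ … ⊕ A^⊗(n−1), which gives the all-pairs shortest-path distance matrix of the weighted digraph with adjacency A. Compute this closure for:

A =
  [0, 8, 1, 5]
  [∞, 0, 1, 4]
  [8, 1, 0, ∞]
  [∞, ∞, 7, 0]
Closure =
  [0, 2, 1, 5]
  [9, 0, 1, 4]
  [8, 1, 0, 5]
  [15, 8, 7, 0]

This is the Floyd-Warshall all-pairs shortest-path computation. For each intermediate vertex k = 0, 1, …, 3, update dist[i][j] ← min(dist[i][j], dist[i][k] + dist[k][j]). The final matrix gives, for each (i, j), the minimum total weight of any directed path from i to j (possibly empty when i = j).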